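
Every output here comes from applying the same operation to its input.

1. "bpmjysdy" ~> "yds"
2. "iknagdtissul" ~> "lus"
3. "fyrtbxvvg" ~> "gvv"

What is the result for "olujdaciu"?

Each output is the input with this applied: reverse the string, then keep only the first 3 characters.
"olujdaciu" → "uicadjulo" → "uic".

uic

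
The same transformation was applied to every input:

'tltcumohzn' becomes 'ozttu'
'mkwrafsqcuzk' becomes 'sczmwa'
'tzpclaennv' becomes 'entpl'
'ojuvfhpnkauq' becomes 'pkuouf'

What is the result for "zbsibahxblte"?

The transformation: keep every other character starting from the first (positions 1st, 3rd, 5th, ...), then move the first 3 characters to the end (rotate left by 3).
On "zbsibahxblte": the first step gives "zsbhbt", and the second then gives "hbtzsb".

hbtzsb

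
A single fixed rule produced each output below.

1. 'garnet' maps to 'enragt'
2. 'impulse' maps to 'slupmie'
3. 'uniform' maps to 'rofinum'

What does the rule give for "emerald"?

laremed

Looking at the pairs, the operation is to move the last character to the front, then reverse the string.
Starting from "emerald": after the first operation, "demeral"; after the second, "laremed".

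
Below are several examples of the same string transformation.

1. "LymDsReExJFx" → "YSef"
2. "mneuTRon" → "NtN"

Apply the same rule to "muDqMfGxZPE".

UmXe

Looking at the pairs, the operation is to flip the case of every letter, then keep one character in every 3, starting at position 2 (positions 2nd, 5th, 8th, ...).
On "muDqMfGxZPE" that produces "UmXe".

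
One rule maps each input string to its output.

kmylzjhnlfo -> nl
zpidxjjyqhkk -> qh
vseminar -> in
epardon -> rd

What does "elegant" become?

ga

What's happening: delete the last 2 characters, then keep only the last 2 characters.
On "elegant": the first step gives "elega", and the second then gives "ga".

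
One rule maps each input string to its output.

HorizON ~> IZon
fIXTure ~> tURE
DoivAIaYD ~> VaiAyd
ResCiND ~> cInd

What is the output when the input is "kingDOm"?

GdoM

The transformation: flip the case of every letter, then delete the first 3 characters.
For "kingDOm", step one produces "KINGdoM"; step two turns that into "GdoM".
(Check on "ResCiND": → "rEScInd" → "cInd" ✓)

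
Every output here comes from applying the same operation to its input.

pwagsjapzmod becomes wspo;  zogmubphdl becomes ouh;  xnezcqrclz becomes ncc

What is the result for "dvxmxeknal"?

vxn

Looking at the pairs, the operation is to keep one character in every 3, starting at position 2 (positions 2nd, 5th, 8th, ...).
For "dvxmxeknal" the result is "vxn".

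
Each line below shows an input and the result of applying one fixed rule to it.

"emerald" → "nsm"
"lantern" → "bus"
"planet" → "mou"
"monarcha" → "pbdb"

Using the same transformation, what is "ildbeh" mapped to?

mci

The pattern: keep every other character starting from the second (positions 2nd, 4th, 6th, ...), then shift every letter 1 place forward in the alphabet (wrapping around).
For "ildbeh", step one produces "lbh"; step two turns that into "mci".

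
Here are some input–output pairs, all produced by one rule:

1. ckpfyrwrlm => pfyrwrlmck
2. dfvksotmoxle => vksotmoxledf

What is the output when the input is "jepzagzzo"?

pzagzzoje

The pattern: move the first 2 characters to the end (rotate left by 2).
On "jepzagzzo" that produces "pzagzzoje".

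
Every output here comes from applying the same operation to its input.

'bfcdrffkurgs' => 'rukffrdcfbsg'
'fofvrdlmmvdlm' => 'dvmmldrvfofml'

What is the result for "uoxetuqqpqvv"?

qpqqutexouvv

The rule is to move the last 2 characters to the front (rotate right by 2), then reverse the string.
"uoxetuqqpqvv" → "qpqqutexouvv".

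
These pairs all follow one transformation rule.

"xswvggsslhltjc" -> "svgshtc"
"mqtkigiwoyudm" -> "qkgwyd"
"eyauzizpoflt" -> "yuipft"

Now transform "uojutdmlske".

The transformation: keep every other character starting from the second (positions 2nd, 4th, 6th, ...).
"uojutdmlske" → "oudlk".

oudlk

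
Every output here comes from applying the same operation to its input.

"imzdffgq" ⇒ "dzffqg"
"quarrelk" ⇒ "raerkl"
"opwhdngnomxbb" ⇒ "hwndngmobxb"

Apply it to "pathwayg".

Looking at the pairs, the operation is to swap each adjacent pair of characters (1↔2, 3↔4, ...), then delete the first 2 characters.
On "pathwayg": the first step gives "aphtawgy", and the second then gives "htawgy".

htawgy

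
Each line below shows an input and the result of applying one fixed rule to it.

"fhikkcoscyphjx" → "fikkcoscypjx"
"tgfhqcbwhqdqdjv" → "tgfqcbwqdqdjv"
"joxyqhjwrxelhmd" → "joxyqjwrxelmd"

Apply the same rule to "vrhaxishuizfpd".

The rule is to remove every "h".
On "vrhaxishuizfpd" that produces "vraxisuizfpd".

vraxisuizfpd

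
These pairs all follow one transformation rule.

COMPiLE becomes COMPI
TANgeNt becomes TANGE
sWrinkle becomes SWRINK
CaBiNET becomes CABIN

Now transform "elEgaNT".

The pattern: delete the last 2 characters, then convert every letter to uppercase.
On "elEgaNT": the first step gives "elEga", and the second then gives "ELEGA".

ELEGA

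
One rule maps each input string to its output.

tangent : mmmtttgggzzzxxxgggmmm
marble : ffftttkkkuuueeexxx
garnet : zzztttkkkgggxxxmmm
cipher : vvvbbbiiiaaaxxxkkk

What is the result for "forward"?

yyyhhhkkkppptttkkkwww

The transformation: shift every letter 7 places backward in the alphabet (wrapping around), then repeat every character 3 times.
Working it through for "forward": intermediate "yhkptkw", final "yyyhhhkkkppptttkkkwww".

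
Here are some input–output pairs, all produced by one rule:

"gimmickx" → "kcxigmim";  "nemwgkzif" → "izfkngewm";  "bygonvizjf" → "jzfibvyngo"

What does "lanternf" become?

nrfeltan

Each output is the input with this applied: move the last 2 characters to the front (rotate right by 2), then take characters alternately from the front and the back (1st, last, 2nd, 2nd-last, ...).
"lanternf" → "nrfeltan".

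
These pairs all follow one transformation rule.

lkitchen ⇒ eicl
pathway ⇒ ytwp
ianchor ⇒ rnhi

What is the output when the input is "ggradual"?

What's happening: keep every other character starting from the first (positions 1st, 3rd, 5th, ...), then swap the first and last characters.
"ggradual" → "grda" → "ardg".

ardg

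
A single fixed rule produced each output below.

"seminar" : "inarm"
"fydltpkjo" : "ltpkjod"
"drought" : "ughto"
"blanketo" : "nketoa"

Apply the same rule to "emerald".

ralde

The rule is to delete the first 2 characters, then move the first character to the end.
Applying both steps to "emerald": "erald", then "ralde".
(Check on "blanketo": → "anketo" → "nketoa" ✓)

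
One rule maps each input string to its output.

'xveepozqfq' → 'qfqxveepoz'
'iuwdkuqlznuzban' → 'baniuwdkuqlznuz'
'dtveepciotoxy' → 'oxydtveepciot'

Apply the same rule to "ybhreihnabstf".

stfybhreihnab

What's happening: move the last 3 characters to the front (rotate right by 3).
Doing the same to "ybhreihnabstf": "stfybhreihnab".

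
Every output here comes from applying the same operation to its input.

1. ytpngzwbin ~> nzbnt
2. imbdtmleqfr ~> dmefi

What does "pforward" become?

radf

The rule is to move the first 2 characters to the end (rotate left by 2), then keep every other character starting from the second (positions 2nd, 4th, 6th, ...).
Starting from "pforward": after the first operation, "orwardpf"; after the second, "radf".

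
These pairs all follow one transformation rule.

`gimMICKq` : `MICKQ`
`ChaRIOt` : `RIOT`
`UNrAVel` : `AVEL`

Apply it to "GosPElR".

The transformation: delete the first 3 characters, then convert every letter to uppercase.
For "GosPElR" the result is "PELR".

PELR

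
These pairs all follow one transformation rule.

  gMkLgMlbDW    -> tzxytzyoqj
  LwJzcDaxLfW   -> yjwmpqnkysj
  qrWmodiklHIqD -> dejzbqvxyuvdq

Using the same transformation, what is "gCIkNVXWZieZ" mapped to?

In each case the input is transformed by: shift every letter 13 places forward in the alphabet (wrapping around) — i.e. ROT13, then convert every letter to lowercase.
On "gCIkNVXWZieZ": the first step gives "tPVxAIKJMvrM", and the second then gives "tpvxaikjmvrm".
(Check on "gMkLgMlbDW": → "tZxYtZyoQJ" → "tzxytzyoqj" ✓)

tpvxaikjmvrm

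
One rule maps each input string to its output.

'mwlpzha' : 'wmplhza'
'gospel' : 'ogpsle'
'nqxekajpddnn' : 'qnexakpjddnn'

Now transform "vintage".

ivtngae

Each output is the input with this applied: swap each adjacent pair of characters (1↔2, 3↔4, ...).
On "vintage" that produces "ivtngae".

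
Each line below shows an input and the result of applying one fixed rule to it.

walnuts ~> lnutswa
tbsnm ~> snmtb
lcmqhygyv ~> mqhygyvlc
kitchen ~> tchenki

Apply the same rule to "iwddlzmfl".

Each output is the input with this applied: move the first 2 characters to the end (rotate left by 2).
"iwddlzmfl" → "ddlzmfliw".

ddlzmfliw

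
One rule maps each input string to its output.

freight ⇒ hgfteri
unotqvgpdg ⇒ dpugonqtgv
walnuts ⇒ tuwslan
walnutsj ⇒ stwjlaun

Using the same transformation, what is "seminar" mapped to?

The transformation: move the last 3 characters to the front (rotate right by 3), then swap each adjacent pair of characters (1↔2, 3↔4, ...).
Starting from "seminar": after the first operation, "narsemi"; after the second, "ansrmei".

ansrmei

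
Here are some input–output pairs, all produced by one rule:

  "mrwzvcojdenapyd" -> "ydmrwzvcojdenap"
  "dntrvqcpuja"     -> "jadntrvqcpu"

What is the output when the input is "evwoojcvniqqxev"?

evevwoojcvniqqx

Rule — move the last 2 characters to the front (rotate right by 2).
So "evwoojcvniqqxev" becomes "evevwoojcvniqqx".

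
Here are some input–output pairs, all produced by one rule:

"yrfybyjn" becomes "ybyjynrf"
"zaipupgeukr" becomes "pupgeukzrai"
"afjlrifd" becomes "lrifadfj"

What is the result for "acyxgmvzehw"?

xgmvzehawcy

The rule is to swap the first and last characters, then move the first 3 characters to the end (rotate left by 3).
Doing the same to "acyxgmvzehw": "xgmvzehawcy".
(Check on "yrfybyjn": → "nrfybyjy" → "ybyjynrf" ✓)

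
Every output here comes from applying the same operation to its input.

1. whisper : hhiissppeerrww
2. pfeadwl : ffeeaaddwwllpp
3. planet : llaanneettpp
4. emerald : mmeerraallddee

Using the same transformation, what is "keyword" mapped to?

eeyywwoorrddkk

The transformation: double every character, then move the first 2 characters to the end (rotate left by 2).
On "keyword" that produces "eeyywwoorrddkk".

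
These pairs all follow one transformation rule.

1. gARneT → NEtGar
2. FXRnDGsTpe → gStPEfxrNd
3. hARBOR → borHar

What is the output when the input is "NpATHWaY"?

hwAynPat

The rule is to flip the case of every letter, then swap the front and back halves of the string.
Working it through for "NpATHWaY": intermediate "nPathwAy", final "hwAynPat".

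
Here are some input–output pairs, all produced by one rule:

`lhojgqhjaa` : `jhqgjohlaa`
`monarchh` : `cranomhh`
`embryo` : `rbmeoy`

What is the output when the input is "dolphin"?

The pattern: move the last 2 characters to the front (rotate right by 2), then reverse the string.
Working it through for "dolphin": intermediate "indolph", final "hplodni".
(Check on "monarchh": → "hhmonarc" → "cranomhh" ✓)

hplodni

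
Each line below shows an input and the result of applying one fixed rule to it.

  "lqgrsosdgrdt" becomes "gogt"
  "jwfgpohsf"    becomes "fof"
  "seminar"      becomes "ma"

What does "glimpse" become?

Each output is the input with this applied: keep one character in every 3, starting at position 3 (positions 3rd, 6th, 9th, ...).
For "glimpse" the result is "is".

is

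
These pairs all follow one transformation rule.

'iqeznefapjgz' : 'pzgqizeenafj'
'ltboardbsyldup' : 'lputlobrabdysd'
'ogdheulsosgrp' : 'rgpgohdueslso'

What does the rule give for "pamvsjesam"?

What's happening: swap each adjacent pair of characters (1↔2, 3↔4, ...), then move the last 3 characters to the front (rotate right by 3).
Applying both steps to "pamvsjesam": "apvmjssema", then "emaapvmjss".
(Check on "ogdheulsosgrp": → "gohdueslsorgp" → "rgpgohdueslso" ✓)

emaapvmjss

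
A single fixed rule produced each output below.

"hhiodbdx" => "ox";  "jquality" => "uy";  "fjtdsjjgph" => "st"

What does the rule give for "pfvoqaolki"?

qv

The rule is to sort the characters into alphabetical order, then keep only the last 2 characters.
For "pfvoqaolki", step one produces "afikloopqv"; step two turns that into "qv".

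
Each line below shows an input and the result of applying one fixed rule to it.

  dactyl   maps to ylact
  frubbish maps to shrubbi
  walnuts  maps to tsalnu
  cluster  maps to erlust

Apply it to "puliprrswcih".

The rule is to delete the first character, then move the last 2 characters to the front (rotate right by 2).
"puliprrswcih" → "uliprrswcih" → "ihuliprrswc".

ihuliprrswc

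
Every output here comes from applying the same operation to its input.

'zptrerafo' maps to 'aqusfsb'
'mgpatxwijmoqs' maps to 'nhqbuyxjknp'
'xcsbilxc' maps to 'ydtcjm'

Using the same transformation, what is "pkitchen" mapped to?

qljudi

Each output is the input with this applied: delete the last 2 characters, then shift every letter 1 place forward in the alphabet (wrapping around).
"pkitchen" → "pkitch" → "qljudi".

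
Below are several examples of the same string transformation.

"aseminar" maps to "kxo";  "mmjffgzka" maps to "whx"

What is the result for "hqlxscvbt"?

The pattern: shift every letter 3 places backward in the alphabet (wrapping around), then keep only the last 3 characters.
Working it through for "hqlxscvbt": intermediate "eniupzsyq", final "syq".

syq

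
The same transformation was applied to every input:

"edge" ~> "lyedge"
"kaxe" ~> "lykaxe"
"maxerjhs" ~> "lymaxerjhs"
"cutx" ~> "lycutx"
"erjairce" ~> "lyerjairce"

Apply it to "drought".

The rule is to prepend "ly".
So "drought" becomes "lydrought".

lydrought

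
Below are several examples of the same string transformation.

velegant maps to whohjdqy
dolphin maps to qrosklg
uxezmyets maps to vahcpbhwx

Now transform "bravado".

Rule — shift every letter 3 places forward in the alphabet (wrapping around), then swap the first and last characters.
For "bravado", step one produces "eudydgr"; step two turns that into "rudydge".

rudydge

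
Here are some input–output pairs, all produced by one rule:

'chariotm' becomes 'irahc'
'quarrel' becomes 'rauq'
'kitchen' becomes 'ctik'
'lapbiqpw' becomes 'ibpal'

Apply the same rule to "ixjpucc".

pjxi

Each output is the input with this applied: delete the last 3 characters, then reverse the string.
"ixjpucc" → "ixjp" → "pjxi".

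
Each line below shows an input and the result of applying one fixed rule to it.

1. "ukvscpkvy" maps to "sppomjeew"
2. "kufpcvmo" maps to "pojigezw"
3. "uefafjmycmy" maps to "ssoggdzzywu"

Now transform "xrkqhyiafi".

In each case the input is transformed by: sort the characters into reverse alphabetical order, then shift every letter 6 places backward in the alphabet (wrapping around).
Applying both steps to "xrkqhyiafi": "yxrqkiihfa", then "srlkeccbzu".

srlkeccbzu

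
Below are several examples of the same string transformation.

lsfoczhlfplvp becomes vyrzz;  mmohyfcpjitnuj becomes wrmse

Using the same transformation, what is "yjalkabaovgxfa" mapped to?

ivlfp

The pattern: shift every letter 10 places forward in the alphabet (wrapping around), then keep one character in every 3, starting at position 1 (positions 1st, 4th, 7th, ...).
Working it through for "yjalkabaovgxfa": intermediate "itkvuklkyfqhpk", final "ivlfp".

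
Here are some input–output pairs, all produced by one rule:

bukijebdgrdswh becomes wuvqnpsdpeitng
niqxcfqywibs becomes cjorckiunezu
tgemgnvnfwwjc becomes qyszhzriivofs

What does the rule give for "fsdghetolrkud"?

pstqfaxdwgpre

The rule is to shift every letter 12 places forward in the alphabet (wrapping around), then move the first 2 characters to the end (rotate left by 2).
"fsdghetolrkud" → "repstqfaxdwgp" → "pstqfaxdwgpre".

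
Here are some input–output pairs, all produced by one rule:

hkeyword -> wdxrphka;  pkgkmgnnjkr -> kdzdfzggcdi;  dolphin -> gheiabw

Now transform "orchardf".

ykvatkwh

Looking at the pairs, the operation is to swap the first and last characters, then shift every letter 7 places backward in the alphabet (wrapping around).
On "orchardf": the first step gives "frchardo", and the second then gives "ykvatkwh".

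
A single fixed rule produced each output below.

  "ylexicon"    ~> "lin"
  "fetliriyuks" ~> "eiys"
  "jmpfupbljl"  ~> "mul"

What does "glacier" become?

What's happening: keep one character in every 3, starting at position 2 (positions 2nd, 5th, 8th, ...).
On "glacier" that produces "li".

li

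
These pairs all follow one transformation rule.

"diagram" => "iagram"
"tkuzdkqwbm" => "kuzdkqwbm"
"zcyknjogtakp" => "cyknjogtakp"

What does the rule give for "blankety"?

What's happening: delete the first character.
"blankety" → "lankety".

lankety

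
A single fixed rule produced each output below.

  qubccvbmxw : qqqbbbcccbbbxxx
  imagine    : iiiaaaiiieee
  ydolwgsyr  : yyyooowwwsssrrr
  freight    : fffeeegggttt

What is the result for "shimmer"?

In each case the input is transformed by: keep every other character starting from the first (positions 1st, 3rd, 5th, ...), then repeat every character 3 times.
Starting from "shimmer": after the first operation, "simr"; after the second, "sssiiimmmrrr".

sssiiimmmrrr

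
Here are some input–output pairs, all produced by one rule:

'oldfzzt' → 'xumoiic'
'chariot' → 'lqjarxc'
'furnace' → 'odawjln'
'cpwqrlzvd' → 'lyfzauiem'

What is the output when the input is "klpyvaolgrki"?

Each output is the input with this applied: shift every letter 9 places forward in the alphabet (wrapping around).
"klpyvaolgrki" → "tuyhejxupatr".

tuyhejxupatr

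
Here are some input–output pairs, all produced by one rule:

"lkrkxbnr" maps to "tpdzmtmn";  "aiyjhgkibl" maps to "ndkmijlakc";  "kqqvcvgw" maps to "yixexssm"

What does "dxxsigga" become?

The rule is to reverse the string, then shift every letter 2 places forward in the alphabet (wrapping around).
Applying both steps to "dxxsigga": "aggisxxd", then "ciikuzzf".

ciikuzzf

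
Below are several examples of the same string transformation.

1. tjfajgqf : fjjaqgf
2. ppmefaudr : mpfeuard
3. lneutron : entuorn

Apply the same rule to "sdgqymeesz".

gdyqemsez

Each output is the input with this applied: delete the first character, then swap each adjacent pair of characters (1↔2, 3↔4, ...).
Applying both steps to "sdgqymeesz": "dgqymeesz", then "gdyqemsez".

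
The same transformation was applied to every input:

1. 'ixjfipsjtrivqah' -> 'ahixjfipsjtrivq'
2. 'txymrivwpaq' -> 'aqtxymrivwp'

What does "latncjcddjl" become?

Each output is the input with this applied: move the last 2 characters to the front (rotate right by 2).
Applying that to "latncjcddjl" gives "jllatncjcdd".

jllatncjcdd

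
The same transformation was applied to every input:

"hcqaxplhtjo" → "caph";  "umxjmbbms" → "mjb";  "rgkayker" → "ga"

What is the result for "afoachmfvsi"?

Rule — delete the last 3 characters, then keep every other character starting from the second (positions 2nd, 4th, 6th, ...).
Working it through for "afoachmfvsi": intermediate "afoachmf", final "fahf".
(Check on "umxjmbbms": → "umxjmb" → "mjb" ✓)

fahf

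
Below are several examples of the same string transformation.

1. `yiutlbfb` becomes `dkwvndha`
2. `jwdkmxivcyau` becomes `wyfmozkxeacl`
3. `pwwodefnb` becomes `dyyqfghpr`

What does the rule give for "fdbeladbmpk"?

Rule — swap the first and last characters, then shift every letter 2 places forward in the alphabet (wrapping around).
For "fdbeladbmpk", step one produces "kdbeladbmpf"; step two turns that into "mfdgncfdorh".

mfdgncfdorh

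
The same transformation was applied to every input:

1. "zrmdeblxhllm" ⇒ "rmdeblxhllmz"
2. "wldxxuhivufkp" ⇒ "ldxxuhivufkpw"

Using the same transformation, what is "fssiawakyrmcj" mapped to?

The transformation: move the first character to the end.
For "fssiawakyrmcj" the result is "ssiawakyrmcjf".

ssiawakyrmcjf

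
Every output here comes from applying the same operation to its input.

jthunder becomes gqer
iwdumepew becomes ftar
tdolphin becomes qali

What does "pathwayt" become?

The transformation: shift every letter 3 places backward in the alphabet (wrapping around), then keep only the first 4 characters.
For "pathwayt" the result is "mxqe".
(Check on "tdolphin": → "qalimefk" → "qali" ✓)

mxqe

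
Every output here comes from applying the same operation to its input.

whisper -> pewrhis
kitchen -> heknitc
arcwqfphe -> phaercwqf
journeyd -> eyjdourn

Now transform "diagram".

Looking at the pairs, the operation is to swap the first and last characters, then move the last 3 characters to the front (rotate right by 3).
Working it through for "diagram": intermediate "miagrad", final "radmiag".

radmiag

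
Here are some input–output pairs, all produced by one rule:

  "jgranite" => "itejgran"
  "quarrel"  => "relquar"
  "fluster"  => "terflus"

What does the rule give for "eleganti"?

The rule is to move the last 3 characters to the front (rotate right by 3).
So "eleganti" becomes "ntielega".

ntielega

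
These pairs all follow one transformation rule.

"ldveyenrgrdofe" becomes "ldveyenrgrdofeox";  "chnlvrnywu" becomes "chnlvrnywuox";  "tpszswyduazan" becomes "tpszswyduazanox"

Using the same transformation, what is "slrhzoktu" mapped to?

slrhzoktuox

Each output is the input with this applied: append "ox".
"slrhzoktu" → "slrhzoktuox".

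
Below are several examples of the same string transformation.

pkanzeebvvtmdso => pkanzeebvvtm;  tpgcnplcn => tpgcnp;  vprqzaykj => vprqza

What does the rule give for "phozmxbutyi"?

The transformation: delete the last 3 characters.
So "phozmxbutyi" becomes "phozmxbu".

phozmxbu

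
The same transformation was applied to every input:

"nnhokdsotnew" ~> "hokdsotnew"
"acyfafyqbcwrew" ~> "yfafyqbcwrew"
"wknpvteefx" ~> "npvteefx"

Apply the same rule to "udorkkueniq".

What's happening: delete the first 2 characters.
So "udorkkueniq" becomes "orkkueniq".

orkkueniq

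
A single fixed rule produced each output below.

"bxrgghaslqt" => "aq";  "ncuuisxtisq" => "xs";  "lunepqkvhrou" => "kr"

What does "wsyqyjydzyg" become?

Rule — keep one character in every 3, starting at position 1 (positions 1st, 4th, 7th, ...), then delete the first 2 characters.
For "wsyqyjydzyg", step one produces "wqyy"; step two turns that into "yy".
(Check on "lunepqkvhrou": → "lekr" → "kr" ✓)

yy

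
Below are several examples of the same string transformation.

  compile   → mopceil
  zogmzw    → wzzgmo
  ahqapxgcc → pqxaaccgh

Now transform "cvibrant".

rtvabcin

The transformation: sort the characters into alphabetical order, then move the last 3 characters to the front (rotate right by 3).
"cvibrant" → "abcinrtv" → "rtvabcin".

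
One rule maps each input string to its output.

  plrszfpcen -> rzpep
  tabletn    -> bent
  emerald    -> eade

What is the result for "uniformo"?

iomu

What's happening: keep every other character starting from the first (positions 1st, 3rd, 5th, ...), then move the first character to the end.
Working it through for "uniformo": intermediate "uiom", final "iomu".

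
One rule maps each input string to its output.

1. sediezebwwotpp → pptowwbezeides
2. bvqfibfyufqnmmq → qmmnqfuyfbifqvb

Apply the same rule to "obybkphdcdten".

netdcdhpkbybo

In each case the input is transformed by: reverse the string.
For "obybkphdcdten" the result is "netdcdhpkbybo".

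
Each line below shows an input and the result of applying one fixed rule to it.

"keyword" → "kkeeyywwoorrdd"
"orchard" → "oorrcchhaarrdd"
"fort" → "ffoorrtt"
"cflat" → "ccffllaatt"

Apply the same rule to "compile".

ccoommppiillee

Each output is the input with this applied: double every character.
For "compile" the result is "ccoommppiillee".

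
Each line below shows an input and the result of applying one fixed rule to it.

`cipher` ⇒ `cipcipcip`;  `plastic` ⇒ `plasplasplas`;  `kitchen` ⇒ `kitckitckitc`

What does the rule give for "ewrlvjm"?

ewrlewrlewrl

What's happening: delete the last 3 characters, then write the whole string 3 times in a row.
Working it through for "ewrlvjm": intermediate "ewrl", final "ewrlewrlewrl".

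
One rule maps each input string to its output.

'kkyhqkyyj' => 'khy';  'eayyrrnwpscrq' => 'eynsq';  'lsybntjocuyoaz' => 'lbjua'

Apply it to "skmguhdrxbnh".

sgdb

Looking at the pairs, the operation is to keep one character in every 3, starting at position 1 (positions 1st, 4th, 7th, ...).
On "skmguhdrxbnh" that produces "sgdb".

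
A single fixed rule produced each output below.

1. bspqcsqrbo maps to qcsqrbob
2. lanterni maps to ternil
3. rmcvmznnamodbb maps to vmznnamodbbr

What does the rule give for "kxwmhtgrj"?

In each case the input is transformed by: move the first character to the end, then delete the first 2 characters.
"kxwmhtgrj" → "mhtgrjk".

mhtgrjk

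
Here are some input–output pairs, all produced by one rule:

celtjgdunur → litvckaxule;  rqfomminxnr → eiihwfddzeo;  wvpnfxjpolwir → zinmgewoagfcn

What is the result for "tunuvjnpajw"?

What's happening: shift every letter 9 places backward in the alphabet (wrapping around), then move the last 2 characters to the front (rotate right by 2).
"tunuvjnpajw" → "klelmaegran" → "anklelmaegr".
(Check on "rqfomminxnr": → "ihwfddzeoei" → "eiihwfddzeo" ✓)

anklelmaegr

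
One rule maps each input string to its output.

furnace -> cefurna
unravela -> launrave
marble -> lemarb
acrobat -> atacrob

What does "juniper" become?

In each case the input is transformed by: move the last 2 characters to the front (rotate right by 2).
Applying that to "juniper" gives "erjunip".

erjunip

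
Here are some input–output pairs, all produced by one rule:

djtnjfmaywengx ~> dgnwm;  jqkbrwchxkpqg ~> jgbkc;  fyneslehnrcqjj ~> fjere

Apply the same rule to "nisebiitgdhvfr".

In each case the input is transformed by: keep one character in every 3, starting at position 1 (positions 1st, 4th, 7th, ...), then take characters alternately from the front and the back (1st, last, 2nd, 2nd-last, ...).
Working it through for "nisebiitgdhvfr": intermediate "neidf", final "nfedi".

nfedi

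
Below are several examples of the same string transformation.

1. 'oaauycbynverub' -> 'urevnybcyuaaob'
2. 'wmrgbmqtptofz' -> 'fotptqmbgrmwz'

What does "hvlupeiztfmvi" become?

The transformation: move the last character to the front, then reverse the string.
Doing the same to "hvlupeiztfmvi": "vmftziepulvhi".

vmftziepulvhi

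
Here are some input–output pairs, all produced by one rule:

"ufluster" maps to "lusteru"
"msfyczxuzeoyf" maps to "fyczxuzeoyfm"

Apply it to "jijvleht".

What's happening: move the first 2 characters to the end (rotate left by 2), then delete the last character.
"jijvleht" → "jvlehtji" → "jvlehtj".

jvlehtj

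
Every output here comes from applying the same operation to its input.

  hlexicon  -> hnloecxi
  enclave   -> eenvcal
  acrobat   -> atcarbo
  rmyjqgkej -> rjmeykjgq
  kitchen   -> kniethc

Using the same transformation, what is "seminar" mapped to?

The pattern: take characters alternately from the front and the back (1st, last, 2nd, 2nd-last, ...).
For "seminar" the result is "sreamni".

sreamni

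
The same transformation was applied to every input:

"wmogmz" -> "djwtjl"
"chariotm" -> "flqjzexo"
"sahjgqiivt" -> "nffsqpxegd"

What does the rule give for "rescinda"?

In each case the input is transformed by: swap the front and back halves of the string, then shift every letter 3 places backward in the alphabet (wrapping around).
Working it through for "rescinda": intermediate "indaresc", final "fkaxobpz".

fkaxobpz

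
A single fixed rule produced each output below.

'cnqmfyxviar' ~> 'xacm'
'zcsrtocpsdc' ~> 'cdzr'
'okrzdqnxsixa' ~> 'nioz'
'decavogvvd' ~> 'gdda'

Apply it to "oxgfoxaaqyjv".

Each output is the input with this applied: keep one character in every 3, starting at position 1 (positions 1st, 4th, 7th, ...), then move the last 2 characters to the front (rotate right by 2).
Working it through for "oxgfoxaaqyjv": intermediate "ofay", final "ayof".

ayof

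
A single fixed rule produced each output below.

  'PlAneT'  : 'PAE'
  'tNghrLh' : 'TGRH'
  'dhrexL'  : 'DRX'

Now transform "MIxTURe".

MXUE

Rule — keep every other character starting from the first (positions 1st, 3rd, 5th, ...), then convert every letter to uppercase.
Starting from "MIxTURe": after the first operation, "MxUe"; after the second, "MXUE".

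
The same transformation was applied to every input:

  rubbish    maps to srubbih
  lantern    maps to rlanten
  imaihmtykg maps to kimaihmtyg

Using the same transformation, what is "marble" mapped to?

Rule — move the last character to the front, then swap the first and last characters.
Working it through for "marble": intermediate "emarbl", final "lmarbe".

lmarbe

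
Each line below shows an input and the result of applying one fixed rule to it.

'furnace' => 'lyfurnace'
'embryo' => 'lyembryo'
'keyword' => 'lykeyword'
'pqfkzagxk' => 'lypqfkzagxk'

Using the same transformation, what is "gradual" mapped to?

The rule is to prepend "ly".
For "gradual" the result is "lygradual".

lygradual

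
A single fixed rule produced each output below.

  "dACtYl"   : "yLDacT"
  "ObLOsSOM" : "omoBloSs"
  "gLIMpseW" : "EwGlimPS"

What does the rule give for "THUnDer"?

ERthuNd

In each case the input is transformed by: flip the case of every letter, then move the last 2 characters to the front (rotate right by 2).
Starting from "THUnDer": after the first operation, "thuNdER"; after the second, "ERthuNd".
(Check on "dACtYl": → "DacTyL" → "yLDacT" ✓)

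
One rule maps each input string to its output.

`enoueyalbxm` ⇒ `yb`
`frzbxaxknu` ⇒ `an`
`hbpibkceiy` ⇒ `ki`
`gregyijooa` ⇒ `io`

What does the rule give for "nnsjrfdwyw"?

fy

The transformation: keep one character in every 3, starting at position 3 (positions 3rd, 6th, 9th, ...), then delete the first character.
On "nnsjrfdwyw": the first step gives "sfy", and the second then gives "fy".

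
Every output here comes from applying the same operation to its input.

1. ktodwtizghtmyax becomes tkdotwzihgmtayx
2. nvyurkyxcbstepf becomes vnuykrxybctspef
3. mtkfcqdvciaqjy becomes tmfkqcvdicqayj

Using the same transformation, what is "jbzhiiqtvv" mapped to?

bjhziitqvv

The pattern: swap each adjacent pair of characters (1↔2, 3↔4, ...).
Applying that to "jbzhiiqtvv" gives "bjhziitqvv".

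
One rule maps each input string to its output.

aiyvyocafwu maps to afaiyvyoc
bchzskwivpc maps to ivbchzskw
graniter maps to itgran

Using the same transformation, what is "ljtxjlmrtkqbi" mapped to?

Rule — delete the last 2 characters, then move the last 2 characters to the front (rotate right by 2).
For "ljtxjlmrtkqbi", step one produces "ljtxjlmrtkq"; step two turns that into "kqljtxjlmrt".

kqljtxjlmrt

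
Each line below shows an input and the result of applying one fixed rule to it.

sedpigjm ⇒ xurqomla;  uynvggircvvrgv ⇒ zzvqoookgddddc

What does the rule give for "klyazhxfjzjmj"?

utsrrrpnihhgf

Each output is the input with this applied: shift every letter 8 places forward in the alphabet (wrapping around), then sort the characters into reverse alphabetical order.
Applying both steps to "klyazhxfjzjmj": "stgihpfnrhrur", then "utsrrrpnihhgf".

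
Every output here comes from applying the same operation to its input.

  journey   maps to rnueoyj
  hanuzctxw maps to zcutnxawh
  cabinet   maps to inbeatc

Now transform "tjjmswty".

Rule — take characters alternately from the front and the back (1st, last, 2nd, 2nd-last, ...), then reverse the string.
Applying both steps to "tjjmswty": "tyjtjwms", then "smwjtjyt".

smwjtjyt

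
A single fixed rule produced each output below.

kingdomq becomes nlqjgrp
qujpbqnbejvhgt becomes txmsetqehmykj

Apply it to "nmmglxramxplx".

Rule — shift every letter 3 places forward in the alphabet (wrapping around), then delete the last character.
Applying both steps to "nmmglxramxplx": "qppjoaudpasoa", then "qppjoaudpaso".

qppjoaudpaso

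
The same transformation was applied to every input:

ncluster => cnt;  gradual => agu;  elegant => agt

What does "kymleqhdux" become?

dkqy

The rule is to sort the characters into alphabetical order, then keep one character in every 3, starting at position 1 (positions 1st, 4th, 7th, ...).
"kymleqhdux" → "dehklmquxy" → "dkqy".
(Check on "ncluster": → "celnrstu" → "cnt" ✓)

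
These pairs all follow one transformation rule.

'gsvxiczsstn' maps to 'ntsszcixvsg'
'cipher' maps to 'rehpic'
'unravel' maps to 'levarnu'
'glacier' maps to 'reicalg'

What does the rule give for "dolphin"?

nihplod

The pattern: reverse the string.
On "dolphin" that produces "nihplod".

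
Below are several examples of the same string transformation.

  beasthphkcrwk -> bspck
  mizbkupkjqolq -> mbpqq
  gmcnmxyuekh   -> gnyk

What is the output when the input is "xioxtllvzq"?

xxlq

The rule is to keep one character in every 3, starting at position 1 (positions 1st, 4th, 7th, ...).
For "xioxtllvzq" the result is "xxlq".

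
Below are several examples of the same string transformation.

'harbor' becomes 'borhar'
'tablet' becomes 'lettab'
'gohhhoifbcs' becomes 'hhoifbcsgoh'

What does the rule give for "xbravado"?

avadoxbr

In each case the input is transformed by: move the first 3 characters to the end (rotate left by 3).
So "xbravado" becomes "avadoxbr".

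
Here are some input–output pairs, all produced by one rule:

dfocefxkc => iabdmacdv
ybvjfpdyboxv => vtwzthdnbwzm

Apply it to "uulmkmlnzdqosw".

The transformation: move the last 2 characters to the front (rotate right by 2), then shift every letter 2 places backward in the alphabet (wrapping around).
"uulmkmlnzdqosw" → "swuulmkmlnzdqo" → "qussjkikjlxbom".

qussjkikjlxbom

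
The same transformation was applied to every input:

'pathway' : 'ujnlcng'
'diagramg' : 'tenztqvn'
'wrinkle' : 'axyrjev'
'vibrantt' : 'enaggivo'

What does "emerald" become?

enyqrzr

In each case the input is transformed by: move the first 3 characters to the end (rotate left by 3), then shift every letter 13 places forward in the alphabet (wrapping around) — i.e. ROT13.
On "emerald": the first step gives "raldeme", and the second then gives "enyqrzr".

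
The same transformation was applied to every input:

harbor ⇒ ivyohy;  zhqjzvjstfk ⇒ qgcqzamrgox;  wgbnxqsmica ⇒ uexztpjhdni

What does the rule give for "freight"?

What's happening: move the first 3 characters to the end (rotate left by 3), then shift every letter 7 places forward in the alphabet (wrapping around).
"freight" → "ightfre" → "pnoamyl".
(Check on "wgbnxqsmica": → "nxqsmicawgb" → "uexztpjhdni" ✓)

pnoamyl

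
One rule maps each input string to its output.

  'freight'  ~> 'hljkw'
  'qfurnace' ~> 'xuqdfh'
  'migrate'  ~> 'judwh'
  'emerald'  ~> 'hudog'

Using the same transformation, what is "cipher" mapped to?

The transformation: delete the first 2 characters, then shift every letter 3 places forward in the alphabet (wrapping around).
For "cipher", step one produces "pher"; step two turns that into "skhu".
(Check on "qfurnace": → "urnace" → "xuqdfh" ✓)

skhu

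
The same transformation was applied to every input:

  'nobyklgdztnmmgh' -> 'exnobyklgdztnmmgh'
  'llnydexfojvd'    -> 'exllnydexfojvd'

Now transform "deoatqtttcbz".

In each case the input is transformed by: prepend "ex".
So "deoatqtttcbz" becomes "exdeoatqtttcbz".

exdeoatqtttcbz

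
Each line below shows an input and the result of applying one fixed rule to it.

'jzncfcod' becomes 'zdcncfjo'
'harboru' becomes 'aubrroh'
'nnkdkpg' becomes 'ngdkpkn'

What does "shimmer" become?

hrmiems

In each case the input is transformed by: swap the first and last characters, then swap each adjacent pair of characters (1↔2, 3↔4, ...).
For "shimmer", step one produces "rhimmes"; step two turns that into "hrmiems".
(Check on "jzncfcod": → "dzncfcoj" → "zdcncfjo" ✓)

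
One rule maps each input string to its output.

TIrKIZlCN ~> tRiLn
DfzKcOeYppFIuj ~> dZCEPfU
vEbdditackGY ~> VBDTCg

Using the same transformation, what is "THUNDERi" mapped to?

tudr

Looking at the pairs, the operation is to flip the case of every letter, then keep every other character starting from the first (positions 1st, 3rd, 5th, ...).
Starting from "THUNDERi": after the first operation, "thunderI"; after the second, "tudr".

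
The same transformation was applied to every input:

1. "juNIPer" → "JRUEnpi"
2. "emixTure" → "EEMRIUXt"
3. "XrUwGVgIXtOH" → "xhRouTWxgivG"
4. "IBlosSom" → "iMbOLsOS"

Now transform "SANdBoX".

sxaOnbD

In each case the input is transformed by: take characters alternately from the front and the back (1st, last, 2nd, 2nd-last, ...), then flip the case of every letter.
For "SANdBoX", step one produces "SXAoNBd"; step two turns that into "sxaOnbD".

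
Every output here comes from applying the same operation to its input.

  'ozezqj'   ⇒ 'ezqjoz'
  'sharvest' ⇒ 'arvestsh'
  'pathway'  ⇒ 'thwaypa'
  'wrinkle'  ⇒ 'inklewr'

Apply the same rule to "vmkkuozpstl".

Each output is the input with this applied: move the first 2 characters to the end (rotate left by 2).
On "vmkkuozpstl" that produces "kkuozpstlvm".

kkuozpstlvm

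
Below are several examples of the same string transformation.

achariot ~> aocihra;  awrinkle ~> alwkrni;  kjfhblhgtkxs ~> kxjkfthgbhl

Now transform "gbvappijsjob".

gobjvsajpip

Each output is the input with this applied: delete the last character, then take characters alternately from the front and the back (1st, last, 2nd, 2nd-last, ...).
"gbvappijsjob" → "gbvappijsjo" → "gobjvsajpip".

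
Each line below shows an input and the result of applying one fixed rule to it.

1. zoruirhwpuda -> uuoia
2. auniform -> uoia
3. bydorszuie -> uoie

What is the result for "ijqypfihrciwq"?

Each output is the input with this applied: sort the characters into reverse alphabetical order, then keep only the vowels.
Doing the same to "ijqypfihrciwq": "iii".

iii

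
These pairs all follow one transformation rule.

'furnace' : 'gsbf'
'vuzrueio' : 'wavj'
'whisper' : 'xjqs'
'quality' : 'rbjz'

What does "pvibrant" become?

The transformation: shift every letter 1 place forward in the alphabet (wrapping around), then keep every other character starting from the first (positions 1st, 3rd, 5th, ...).
"pvibrant" → "qwjcsbou" → "qjso".

qjso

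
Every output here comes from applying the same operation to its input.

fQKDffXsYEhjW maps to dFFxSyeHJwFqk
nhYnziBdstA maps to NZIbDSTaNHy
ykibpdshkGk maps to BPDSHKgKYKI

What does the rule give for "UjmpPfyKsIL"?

In each case the input is transformed by: flip the case of every letter, then move the first 3 characters to the end (rotate left by 3).
Starting from "UjmpPfyKsIL": after the first operation, "uJMPpFYkSil"; after the second, "PpFYkSiluJM".
(Check on "fQKDffXsYEhjW": → "FqkdFFxSyeHJw" → "dFFxSyeHJwFqk" ✓)

PpFYkSiluJM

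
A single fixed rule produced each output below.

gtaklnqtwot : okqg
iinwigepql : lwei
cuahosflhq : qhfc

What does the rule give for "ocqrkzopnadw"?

The rule is to keep one character in every 3, starting at position 1 (positions 1st, 4th, 7th, ...), then swap the first and last characters.
For "ocqrkzopnadw", step one produces "oroa"; step two turns that into "aroo".

aroo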